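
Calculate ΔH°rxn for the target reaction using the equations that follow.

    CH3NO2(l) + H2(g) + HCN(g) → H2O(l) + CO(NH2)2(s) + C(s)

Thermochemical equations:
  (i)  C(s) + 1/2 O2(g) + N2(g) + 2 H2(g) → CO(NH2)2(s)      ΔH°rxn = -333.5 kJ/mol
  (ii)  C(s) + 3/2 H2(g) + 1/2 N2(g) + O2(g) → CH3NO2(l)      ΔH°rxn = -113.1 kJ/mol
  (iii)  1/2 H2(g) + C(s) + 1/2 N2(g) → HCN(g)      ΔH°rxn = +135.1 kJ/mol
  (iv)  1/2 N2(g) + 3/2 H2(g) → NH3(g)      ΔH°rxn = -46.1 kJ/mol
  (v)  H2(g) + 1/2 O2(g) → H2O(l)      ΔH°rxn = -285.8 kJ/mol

(i) as written: -333.5 kJ/mol
(ii) reversed: +113.1 kJ/mol
(iii) reversed: -135.1 kJ/mol
(iv): not needed.
(v) as written: -285.8 kJ/mol
Combining the equations, ΔH°rxn = (1)·(-333.5) + (-1)·(-113.1) + (-1)·(+135.1) + (1)·(-285.8) = -641.3 kJ/mol

ΔH°rxn = -641.3 kJ/mol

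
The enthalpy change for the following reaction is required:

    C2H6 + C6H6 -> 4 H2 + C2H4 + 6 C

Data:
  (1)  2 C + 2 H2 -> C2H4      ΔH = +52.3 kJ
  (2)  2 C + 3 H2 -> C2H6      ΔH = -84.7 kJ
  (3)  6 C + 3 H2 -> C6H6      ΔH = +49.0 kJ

(1) as written (C2H4 already on the product side): +52.3 kJ
(2) reversed (C2H6 must end up as a reactant): +84.7 kJ
(3) reversed (C6H6 must end up as a reactant): -49.0 kJ
Combining the equations, ΔH = (+52.3) + (+84.7) + (-49.0) = 88.0 kJ

ΔH = 88.0 kJ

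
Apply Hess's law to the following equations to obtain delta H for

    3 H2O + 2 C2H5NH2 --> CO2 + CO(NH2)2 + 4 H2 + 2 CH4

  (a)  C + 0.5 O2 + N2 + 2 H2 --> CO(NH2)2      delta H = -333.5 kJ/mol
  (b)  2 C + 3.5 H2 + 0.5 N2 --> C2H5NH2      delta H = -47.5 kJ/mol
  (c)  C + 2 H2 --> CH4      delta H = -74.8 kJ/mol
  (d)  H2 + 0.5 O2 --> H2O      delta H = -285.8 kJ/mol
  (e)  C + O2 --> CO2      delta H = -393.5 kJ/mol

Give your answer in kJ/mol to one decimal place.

delta H = 75.8 kJ/mol

(a) as written: -333.5 kJ/mol
(b) reversed and × 2: (-2)·(-47.5) = +95.0 kJ/mol
(c) × 2: (2)·(-74.8) = -149.6 kJ/mol
(d) reversed and × 3: (-3)·(-285.8) = +857.4 kJ/mol
(e) as written: -393.5 kJ/mol
Summing the manipulated equations, delta H = (-333.5) + (+95.0) + (-149.6) + (+857.4) + (-393.5) = 75.8 kJ/mol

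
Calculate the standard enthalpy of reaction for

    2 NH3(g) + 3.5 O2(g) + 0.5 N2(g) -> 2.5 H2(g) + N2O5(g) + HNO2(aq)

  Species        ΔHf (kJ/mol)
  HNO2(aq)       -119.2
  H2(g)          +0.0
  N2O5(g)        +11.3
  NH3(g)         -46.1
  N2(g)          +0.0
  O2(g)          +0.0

ΔH° = -15.7 kJ/mol

Products: 5/2·(+0.0) + 1·(+11.3) + 1·(-119.2) = -107.9
Reactants: 2·(-46.1) + 7/2·(+0.0) + 1/2·(+0.0) = -92.2
ΔH° = (-107.9) − (-92.2) = -15.7 kJ/mol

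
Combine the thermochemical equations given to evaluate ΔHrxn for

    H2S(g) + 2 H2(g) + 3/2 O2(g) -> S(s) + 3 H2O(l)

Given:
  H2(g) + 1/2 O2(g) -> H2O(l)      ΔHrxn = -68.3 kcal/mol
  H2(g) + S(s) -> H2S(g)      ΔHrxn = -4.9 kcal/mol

equation 1 × 3 (×3 to match 3 H2O(l) in the target): (3)·(-68.3) = -204.9 kcal/mol
equation 2 reversed (H2S(g) must end up as a reactant): +4.9 kcal/mol
ΔHrxn = (3)·(-68.3) + (-1)·(-4.9) = -200.0 kcal/mol

ΔHrxn = -200.0 kcal/mol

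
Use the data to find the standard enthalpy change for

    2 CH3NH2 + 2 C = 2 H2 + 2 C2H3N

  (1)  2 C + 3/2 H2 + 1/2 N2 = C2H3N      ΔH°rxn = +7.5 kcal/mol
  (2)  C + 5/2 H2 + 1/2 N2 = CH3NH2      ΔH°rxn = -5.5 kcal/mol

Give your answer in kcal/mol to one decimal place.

ΔH°rxn = 26.0 kcal/mol

(1) × 2 (scale by 2 for the 2 C2H3N): (2)·(+7.5) = +15.0 kcal/mol
(2) reversed and × 2 (reverse to put CH3NH2 on the reactant side; ×2 to match 2 CH3NH2 in the target): (-2)·(-5.5) = +11.0 kcal/mol
By Hess's law, ΔH°rxn = (+15.0) + (+11.0) = 26.0 kcal/mol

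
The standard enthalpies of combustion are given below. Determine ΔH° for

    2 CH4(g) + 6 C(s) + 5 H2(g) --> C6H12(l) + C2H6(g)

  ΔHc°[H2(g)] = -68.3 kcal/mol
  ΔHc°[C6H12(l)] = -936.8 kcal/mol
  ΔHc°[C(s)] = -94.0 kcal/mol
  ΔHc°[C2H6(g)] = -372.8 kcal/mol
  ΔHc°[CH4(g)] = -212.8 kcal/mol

With combustion enthalpies, reactants minus products:
= [2·(-212.8) + 6·(-94.0) + 5·(-68.3)] − [1·(-936.8) + 1·(-372.8)]
= -21.5 kcal/mol

ΔH° = -21.5 kcal/mol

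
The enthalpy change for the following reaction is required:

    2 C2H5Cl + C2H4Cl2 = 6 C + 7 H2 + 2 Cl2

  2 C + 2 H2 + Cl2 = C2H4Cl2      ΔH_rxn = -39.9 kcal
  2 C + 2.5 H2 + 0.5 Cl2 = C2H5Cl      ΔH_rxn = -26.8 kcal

equation 1 reversed (reverse to put C2H4Cl2 on the reactant side): +39.9 kcal
equation 2 reversed and × 2 (C2H5Cl must end up as a reactant; ×2 to match 2 C2H5Cl in the target): (-2)·(-26.8) = +53.6 kcal
ΔH_rxn = (-1)·(-39.9) + (-2)·(-26.8) = 93.5 kcal

ΔH_rxn = 93.5 kcal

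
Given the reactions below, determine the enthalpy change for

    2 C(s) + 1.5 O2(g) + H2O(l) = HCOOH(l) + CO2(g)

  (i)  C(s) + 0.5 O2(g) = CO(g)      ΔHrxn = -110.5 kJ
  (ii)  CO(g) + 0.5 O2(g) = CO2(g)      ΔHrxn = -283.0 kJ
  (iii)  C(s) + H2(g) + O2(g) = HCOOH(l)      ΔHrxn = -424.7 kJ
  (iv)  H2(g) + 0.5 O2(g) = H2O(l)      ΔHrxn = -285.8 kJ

(i) as written: -110.5 kJ
(ii) as written: -283.0 kJ
(iii) as written: -424.7 kJ
(iv) reversed: +285.8 kJ
ΔHrxn = (-110.5) + (-283.0) + (-424.7) + (+285.8) = -532.4 kJ

ΔHrxn = -532.4 kJ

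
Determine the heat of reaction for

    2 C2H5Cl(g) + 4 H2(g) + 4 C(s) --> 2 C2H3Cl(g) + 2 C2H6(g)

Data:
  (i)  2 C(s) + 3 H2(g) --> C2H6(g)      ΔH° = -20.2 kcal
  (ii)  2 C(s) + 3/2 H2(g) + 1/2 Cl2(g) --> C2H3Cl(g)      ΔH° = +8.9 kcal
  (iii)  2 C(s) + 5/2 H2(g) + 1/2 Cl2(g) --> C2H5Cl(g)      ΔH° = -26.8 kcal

(i) × 2: (2)·(-20.2) = -40.4 kcal
(ii) × 2: (2)·(+8.9) = +17.8 kcal
(iii) reversed and × 2: (-2)·(-26.8) = +53.6 kcal
By Hess's law, ΔH° = (2)·(-20.2) + (2)·(+8.9) + (-2)·(-26.8) = 31.0 kcal

ΔH° = 31.0 kcal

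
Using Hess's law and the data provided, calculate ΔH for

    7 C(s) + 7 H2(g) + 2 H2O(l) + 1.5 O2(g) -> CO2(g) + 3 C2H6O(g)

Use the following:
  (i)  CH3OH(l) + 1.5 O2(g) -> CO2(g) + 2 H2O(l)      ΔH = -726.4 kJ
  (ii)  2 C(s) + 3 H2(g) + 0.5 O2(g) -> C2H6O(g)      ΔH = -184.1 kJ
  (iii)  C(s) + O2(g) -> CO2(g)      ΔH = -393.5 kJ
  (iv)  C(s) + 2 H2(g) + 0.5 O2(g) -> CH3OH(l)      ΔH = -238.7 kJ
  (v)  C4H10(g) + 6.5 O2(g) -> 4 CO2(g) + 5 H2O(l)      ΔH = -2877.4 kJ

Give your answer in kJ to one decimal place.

(i) reversed: +726.4 kJ
(ii) × 3: (3)·(-184.1) = -552.3 kJ
(iii) × 2: (2)·(-393.5) = -787.0 kJ
(iv) reversed: +238.7 kJ
(v): not needed.
ΔH = (+726.4) + (-552.3) + (-787.0) + (+238.7) = -374.2 kJ

ΔH = -374.2 kJ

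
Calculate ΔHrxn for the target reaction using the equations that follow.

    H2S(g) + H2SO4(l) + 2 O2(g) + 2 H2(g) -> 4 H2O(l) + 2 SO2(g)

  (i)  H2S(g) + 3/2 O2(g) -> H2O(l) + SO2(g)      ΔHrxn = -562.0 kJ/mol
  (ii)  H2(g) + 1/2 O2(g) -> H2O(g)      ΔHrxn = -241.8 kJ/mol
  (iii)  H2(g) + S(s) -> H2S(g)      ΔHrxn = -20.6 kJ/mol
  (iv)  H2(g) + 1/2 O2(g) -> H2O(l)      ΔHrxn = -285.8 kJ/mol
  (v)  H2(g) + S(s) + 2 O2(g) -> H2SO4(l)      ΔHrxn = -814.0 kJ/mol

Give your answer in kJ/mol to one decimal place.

ΔHrxn = -902.2 kJ/mol

(i) × 2 (×2 to match 2 SO2(g) in the target): (2)·(-562.0) = -1124.0 kJ/mol
(ii): not needed (H2O(g) appears nowhere else).
(iii) as written: -20.6 kJ/mol
(iv) × 2: (2)·(-285.8) = -571.6 kJ/mol
(v) reversed (reverse to put H2SO4(l) on the reactant side): +814.0 kJ/mol
ΔHrxn = (-1124.0) + (-20.6) + (-571.6) + (+814.0) = -902.2 kJ/mol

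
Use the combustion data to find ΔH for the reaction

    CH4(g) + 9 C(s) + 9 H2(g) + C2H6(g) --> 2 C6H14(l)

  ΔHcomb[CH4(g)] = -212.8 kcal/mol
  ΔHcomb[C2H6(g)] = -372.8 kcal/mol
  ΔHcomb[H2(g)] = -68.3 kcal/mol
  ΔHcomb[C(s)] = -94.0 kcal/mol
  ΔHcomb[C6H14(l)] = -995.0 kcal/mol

ΔH = -56.3 kcal/mol

Using ΔH = Σ nΔHc°(reactants) − Σ nΔHc°(products):
= [1·(-212.8) + 9·(-94.0) + 9·(-68.3) + 1·(-372.8)] − [2·(-995.0)]
= -56.3 kcal/mol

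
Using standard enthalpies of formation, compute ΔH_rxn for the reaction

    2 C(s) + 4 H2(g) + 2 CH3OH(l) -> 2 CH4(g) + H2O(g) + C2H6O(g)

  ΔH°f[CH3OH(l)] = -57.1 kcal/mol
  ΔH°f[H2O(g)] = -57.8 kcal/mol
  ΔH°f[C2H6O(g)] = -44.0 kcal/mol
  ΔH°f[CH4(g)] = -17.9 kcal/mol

ΔH_rxn = -23.4 kcal/mol

Products: 2·(-17.9) + 1·(-57.8) + 1·(-44.0) = -137.6
Reactants: 2·(+0.0) + 4·(+0.0) + 2·(-57.1) = -114.2
ΔH_rxn = (-137.6) − (-114.2) = -23.4 kcal/mol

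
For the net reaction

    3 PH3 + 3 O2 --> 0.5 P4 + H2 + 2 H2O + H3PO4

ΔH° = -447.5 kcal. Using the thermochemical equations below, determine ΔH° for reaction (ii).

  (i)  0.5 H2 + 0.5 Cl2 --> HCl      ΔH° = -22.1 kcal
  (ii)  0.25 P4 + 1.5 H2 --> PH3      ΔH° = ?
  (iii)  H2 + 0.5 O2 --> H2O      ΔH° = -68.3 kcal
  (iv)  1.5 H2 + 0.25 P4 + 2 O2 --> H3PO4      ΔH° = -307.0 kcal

(i): not needed (Cl2 appears nowhere else).
(ii) reversed and × 3 (reverse to put PH3 on the reactant side; scale by 3 for the 3 PH3): contributes −3·x
(iii) × 2 (×2 to match 2 H2O in the target): (2)·(-68.3) = -136.6 kcal
(iv) as written (H3PO4 already on the product side): -307.0 kcal
-447.5 = (-136.6) + (-307.0) − 3·x
x = (-447.5 − (-443.6)) / (-3) = 1.3 kcal

ΔH° = 1.3 kcal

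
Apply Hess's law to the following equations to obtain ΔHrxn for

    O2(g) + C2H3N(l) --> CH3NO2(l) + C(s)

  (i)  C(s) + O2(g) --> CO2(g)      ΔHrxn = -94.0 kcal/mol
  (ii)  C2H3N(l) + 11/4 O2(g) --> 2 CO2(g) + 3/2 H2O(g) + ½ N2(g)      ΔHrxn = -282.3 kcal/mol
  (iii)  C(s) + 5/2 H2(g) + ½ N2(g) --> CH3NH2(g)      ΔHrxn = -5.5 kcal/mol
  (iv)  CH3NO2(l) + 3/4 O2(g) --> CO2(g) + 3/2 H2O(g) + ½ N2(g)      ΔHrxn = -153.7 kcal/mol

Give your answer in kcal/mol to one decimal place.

ΔHrxn = -34.6 kcal/mol

(i) reversed: +94.0 kcal/mol
(ii) as written (C2H3N(l) already on the reactant side): -282.3 kcal/mol
(iii): not needed (H2(g) appears nowhere else).
(iv) reversed (reverse to put CH3NO2(l) on the product side): +153.7 kcal/mol
By Hess's law, ΔHrxn = (+94.0) + (-282.3) + (+153.7) = -34.6 kcal/mol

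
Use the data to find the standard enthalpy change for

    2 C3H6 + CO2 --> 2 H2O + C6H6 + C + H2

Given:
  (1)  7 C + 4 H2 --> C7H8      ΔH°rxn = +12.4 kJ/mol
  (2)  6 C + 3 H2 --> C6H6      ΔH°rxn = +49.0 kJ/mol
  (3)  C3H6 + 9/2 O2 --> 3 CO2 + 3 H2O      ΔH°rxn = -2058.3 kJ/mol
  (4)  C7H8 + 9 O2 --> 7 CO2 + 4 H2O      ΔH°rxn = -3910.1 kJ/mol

ΔH°rxn = -169.9 kJ/mol

(1) reversed: -12.4 kJ/mol
(2) as written: +49.0 kJ/mol
(3) × 2: (2)·(-2058.3) = -4116.6 kJ/mol
(4) reversed: +3910.1 kJ/mol
ΔH°rxn = (-12.4) + (+49.0) + (-4116.6) + (+3910.1) = -169.9 kJ/mol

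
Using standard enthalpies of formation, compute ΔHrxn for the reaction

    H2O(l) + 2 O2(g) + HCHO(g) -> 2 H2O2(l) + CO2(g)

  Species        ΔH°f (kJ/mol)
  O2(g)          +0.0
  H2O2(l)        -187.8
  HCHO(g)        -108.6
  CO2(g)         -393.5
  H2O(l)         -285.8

Products: 2·(-187.8) + 1·(-393.5) = -769.1
Reactants: 1·(-285.8) + 2·(+0.0) + 1·(-108.6) = -394.4
ΔHrxn = (-769.1) − (-394.4) = -374.7 kJ/mol

ΔHrxn = -374.7 kJ/mol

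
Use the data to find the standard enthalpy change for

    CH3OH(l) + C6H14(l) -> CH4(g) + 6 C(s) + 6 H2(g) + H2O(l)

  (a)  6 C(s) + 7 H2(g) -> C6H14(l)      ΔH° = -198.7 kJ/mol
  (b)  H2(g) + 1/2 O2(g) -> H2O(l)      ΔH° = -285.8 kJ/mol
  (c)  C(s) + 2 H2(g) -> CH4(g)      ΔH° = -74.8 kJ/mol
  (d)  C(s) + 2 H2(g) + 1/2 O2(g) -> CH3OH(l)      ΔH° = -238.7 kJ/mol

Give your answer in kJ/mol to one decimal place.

(a) reversed: +198.7 kJ/mol
(b) as written: -285.8 kJ/mol
(c) as written: -74.8 kJ/mol
(d) reversed: +238.7 kJ/mol
ΔH° = (-1)·(-198.7) + (1)·(-285.8) + (1)·(-74.8) + (-1)·(-238.7) = 76.8 kJ/mol

ΔH° = 76.8 kJ/mol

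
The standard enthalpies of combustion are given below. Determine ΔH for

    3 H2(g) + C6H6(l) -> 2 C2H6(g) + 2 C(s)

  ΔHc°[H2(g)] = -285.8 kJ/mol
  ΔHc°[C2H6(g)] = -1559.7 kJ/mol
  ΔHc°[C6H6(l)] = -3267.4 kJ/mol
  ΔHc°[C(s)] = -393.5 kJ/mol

Using ΔH = Σ nΔHc°(reactants) − Σ nΔHc°(products):
= [3·(-285.8) + 1·(-3267.4)] − [2·(-1559.7) + 2·(-393.5)]
= -218.4 kJ/mol

ΔH = -218.4 kJ/mol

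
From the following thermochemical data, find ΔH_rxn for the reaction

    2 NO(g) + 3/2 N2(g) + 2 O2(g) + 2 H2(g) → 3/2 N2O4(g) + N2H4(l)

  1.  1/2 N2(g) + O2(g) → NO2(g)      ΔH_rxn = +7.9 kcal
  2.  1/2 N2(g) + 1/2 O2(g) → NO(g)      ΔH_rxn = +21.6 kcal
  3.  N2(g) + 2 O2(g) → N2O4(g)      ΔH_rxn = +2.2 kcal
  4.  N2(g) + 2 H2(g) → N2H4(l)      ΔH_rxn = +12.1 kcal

ΔH_rxn = -27.8 kcal

eq. 1: not needed (NO2(g) appears nowhere else).
eq. 2 reversed and × 2 (NO(g) must end up as a reactant; ×2 to match 2 NO(g) in the target): (-2)·(+21.6) = -43.2 kcal
eq. 3 × 3/2 (×3/2 to match 3/2 N2O4(g) in the target): (3/2)·(+2.2) = +3.3 kcal
eq. 4 as written (N2H4(l) already on the product side): +12.1 kcal
By Hess's law, ΔH_rxn = (-43.2) + (+3.3) + (+12.1) = -27.8 kcal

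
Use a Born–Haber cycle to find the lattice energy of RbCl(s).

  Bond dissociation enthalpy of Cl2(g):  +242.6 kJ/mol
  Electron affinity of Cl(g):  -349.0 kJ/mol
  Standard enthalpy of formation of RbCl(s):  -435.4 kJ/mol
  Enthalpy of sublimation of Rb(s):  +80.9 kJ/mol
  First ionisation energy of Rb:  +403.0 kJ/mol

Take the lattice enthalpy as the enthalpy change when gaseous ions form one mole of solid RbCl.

U = -691.6 kJ/mol

ΔHf° = 1·ΔHsub + 1·(ΣIE) + 1/2·D(Cl2) + 1·EA + U
-435.4 = 1·(+80.9) + 1·(+403.0) + 1/2·(+242.6) + 1·(-349.0) + U
U = -435.4 − (+256.2) = -691.6 kJ/mol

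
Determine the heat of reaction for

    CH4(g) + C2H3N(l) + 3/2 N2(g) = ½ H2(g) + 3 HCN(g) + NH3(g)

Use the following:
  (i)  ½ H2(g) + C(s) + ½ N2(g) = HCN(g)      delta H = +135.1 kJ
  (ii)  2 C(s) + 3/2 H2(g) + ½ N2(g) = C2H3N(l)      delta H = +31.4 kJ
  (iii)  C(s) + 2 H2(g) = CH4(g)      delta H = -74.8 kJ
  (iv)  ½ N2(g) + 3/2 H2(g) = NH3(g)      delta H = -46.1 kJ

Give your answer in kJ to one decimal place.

(i) × 3: (3)·(+135.1) = +405.3 kJ
(ii) reversed: -31.4 kJ
(iii) reversed: +74.8 kJ
(iv) as written: -46.1 kJ
delta H = (+405.3) + (-31.4) + (+74.8) + (-46.1) = 402.6 kJ

delta H = 402.6 kJ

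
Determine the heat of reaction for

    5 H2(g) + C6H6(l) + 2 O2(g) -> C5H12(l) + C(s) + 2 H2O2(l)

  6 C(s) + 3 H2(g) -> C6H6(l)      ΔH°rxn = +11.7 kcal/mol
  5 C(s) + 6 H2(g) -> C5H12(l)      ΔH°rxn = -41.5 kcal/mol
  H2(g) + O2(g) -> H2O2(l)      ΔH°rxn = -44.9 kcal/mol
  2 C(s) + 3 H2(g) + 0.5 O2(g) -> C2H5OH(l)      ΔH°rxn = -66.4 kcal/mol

equation 1 reversed: -11.7 kcal/mol
equation 2 as written: -41.5 kcal/mol
equation 3 × 2: (2)·(-44.9) = -89.8 kcal/mol
equation 4: not needed.
By Hess's law, ΔH°rxn = (-11.7) + (-41.5) + (-89.8) = -143.0 kcal/mol

ΔH°rxn = -143.0 kcal/mol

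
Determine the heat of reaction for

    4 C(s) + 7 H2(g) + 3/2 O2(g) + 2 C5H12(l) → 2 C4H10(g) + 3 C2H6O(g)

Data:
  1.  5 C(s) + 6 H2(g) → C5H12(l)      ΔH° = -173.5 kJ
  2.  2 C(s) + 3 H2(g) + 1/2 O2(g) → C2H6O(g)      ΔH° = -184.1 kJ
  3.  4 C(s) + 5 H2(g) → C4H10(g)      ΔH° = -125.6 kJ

ΔH° = -456.5 kJ

eq. 1 reversed and × 2 (C5H12(l) must end up as a reactant; scale by 2 for the 2 C5H12(l)): (-2)·(-173.5) = +347.0 kJ
eq. 2 × 3 (scale by 3 for the 3 C2H6O(g)): (3)·(-184.1) = -552.3 kJ
eq. 3 × 2 (×2 to match 2 C4H10(g) in the target): (2)·(-125.6) = -251.2 kJ
Summing the manipulated equations, ΔH° = (-2)·(-173.5) + (3)·(-184.1) + (2)·(-125.6) = -456.5 kJ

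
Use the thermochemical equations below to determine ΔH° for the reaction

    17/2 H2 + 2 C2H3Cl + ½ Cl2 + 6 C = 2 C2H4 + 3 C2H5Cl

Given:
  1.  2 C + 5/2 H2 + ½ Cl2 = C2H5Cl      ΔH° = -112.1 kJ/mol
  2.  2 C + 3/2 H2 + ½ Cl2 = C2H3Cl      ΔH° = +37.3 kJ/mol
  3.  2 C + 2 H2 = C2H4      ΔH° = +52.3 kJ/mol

ΔH° = -306.3 kJ/mol

eq. 1 × 3 (scale by 3 for the 3 C2H5Cl): (3)·(-112.1) = -336.3 kJ/mol
eq. 2 reversed and × 2 (reverse to put C2H3Cl on the reactant side; ×2 to match 2 C2H3Cl in the target): (-2)·(+37.3) = -74.6 kJ/mol
eq. 3 × 2 (×2 to match 2 C2H4 in the target): (2)·(+52.3) = +104.6 kJ/mol
ΔH° = (3)·(-112.1) + (-2)·(+37.3) + (2)·(+52.3) = -306.3 kJ/mol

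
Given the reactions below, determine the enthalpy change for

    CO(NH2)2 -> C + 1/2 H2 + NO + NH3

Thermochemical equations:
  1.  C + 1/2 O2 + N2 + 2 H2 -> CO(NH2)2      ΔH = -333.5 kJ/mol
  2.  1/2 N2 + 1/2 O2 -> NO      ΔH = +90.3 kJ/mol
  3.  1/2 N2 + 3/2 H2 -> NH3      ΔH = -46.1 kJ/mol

eq. 1 reversed: +333.5 kJ/mol
eq. 2 as written: +90.3 kJ/mol
eq. 3 as written: -46.1 kJ/mol
By Hess's law, ΔH = (-1)·(-333.5) + (1)·(+90.3) + (1)·(-46.1) = 377.7 kJ/mol

ΔH = 377.7 kJ/mol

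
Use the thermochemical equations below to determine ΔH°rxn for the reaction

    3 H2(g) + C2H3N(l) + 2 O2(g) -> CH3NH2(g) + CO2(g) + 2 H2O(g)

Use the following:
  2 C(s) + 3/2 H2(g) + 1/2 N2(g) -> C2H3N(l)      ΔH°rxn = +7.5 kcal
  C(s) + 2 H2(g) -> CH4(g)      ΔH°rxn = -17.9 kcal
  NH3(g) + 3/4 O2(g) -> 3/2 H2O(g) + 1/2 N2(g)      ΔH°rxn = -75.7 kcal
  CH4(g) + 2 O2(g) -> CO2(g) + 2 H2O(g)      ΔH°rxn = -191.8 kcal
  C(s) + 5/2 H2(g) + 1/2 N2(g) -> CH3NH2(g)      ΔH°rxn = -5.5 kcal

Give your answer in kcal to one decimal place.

equation 1 reversed (C2H3N(l) must end up as a reactant): -7.5 kcal
equation 2 as written: -17.9 kcal
equation 3: not needed (NH3(g) appears nowhere else).
equation 4 as written (CO2(g) already on the product side): -191.8 kcal
equation 5 as written (CH3NH2(g) already on the product side): -5.5 kcal
ΔH°rxn = (-7.5) + (-17.9) + (-191.8) + (-5.5) = -222.7 kcal

ΔH°rxn = -222.7 kcal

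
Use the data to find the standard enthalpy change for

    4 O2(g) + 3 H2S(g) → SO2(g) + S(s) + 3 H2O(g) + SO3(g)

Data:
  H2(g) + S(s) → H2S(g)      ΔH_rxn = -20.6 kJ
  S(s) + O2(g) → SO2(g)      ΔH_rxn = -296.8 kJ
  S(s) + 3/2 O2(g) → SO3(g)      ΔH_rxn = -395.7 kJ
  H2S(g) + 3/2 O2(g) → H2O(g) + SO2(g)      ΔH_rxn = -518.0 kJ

equation 1: not needed (H2(g) appears nowhere else).
equation 2 reversed and × 2: (-2)·(-296.8) = +593.6 kJ
equation 3 as written (SO3(g) already on the product side): -395.7 kJ
equation 4 × 3 (scale by 3 for the 3 H2O(g)): (3)·(-518.0) = -1554.0 kJ
ΔH_rxn = (-2)·(-296.8) + (1)·(-395.7) + (3)·(-518.0) = -1356.1 kJ

ΔH_rxn = -1356.1 kJ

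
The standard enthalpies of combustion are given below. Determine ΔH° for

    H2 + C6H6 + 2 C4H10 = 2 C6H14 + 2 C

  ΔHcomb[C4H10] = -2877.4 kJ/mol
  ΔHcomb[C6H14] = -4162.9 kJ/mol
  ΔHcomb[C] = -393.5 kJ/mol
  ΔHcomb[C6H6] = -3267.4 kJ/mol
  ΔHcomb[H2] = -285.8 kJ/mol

ΔH° = -195.2 kJ/mol

With combustion enthalpies, reactants minus products:
= [1·(-285.8) + 1·(-3267.4) + 2·(-2877.4)] − [2·(-4162.9) + 2·(-393.5)]
= -195.2 kJ/mol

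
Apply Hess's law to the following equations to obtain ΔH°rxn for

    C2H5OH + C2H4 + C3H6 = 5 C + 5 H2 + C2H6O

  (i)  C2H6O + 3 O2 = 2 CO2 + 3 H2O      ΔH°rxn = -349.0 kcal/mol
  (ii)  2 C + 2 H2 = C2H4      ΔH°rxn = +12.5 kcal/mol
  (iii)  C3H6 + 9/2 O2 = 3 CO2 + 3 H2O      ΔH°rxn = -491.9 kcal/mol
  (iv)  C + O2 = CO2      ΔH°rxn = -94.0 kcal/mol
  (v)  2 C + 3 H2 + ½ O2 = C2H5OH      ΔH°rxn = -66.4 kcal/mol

(i) reversed: +349.0 kcal/mol
(ii) reversed: -12.5 kcal/mol
(iii) as written: -491.9 kcal/mol
(iv) reversed: +94.0 kcal/mol
(v) reversed: +66.4 kcal/mol
Summing the manipulated equations, ΔH°rxn = (-1)·(-349.0) + (-1)·(+12.5) + (1)·(-491.9) + (-1)·(-94.0) + (-1)·(-66.4) = 5.0 kcal/mol

ΔH°rxn = 5.0 kcal/mol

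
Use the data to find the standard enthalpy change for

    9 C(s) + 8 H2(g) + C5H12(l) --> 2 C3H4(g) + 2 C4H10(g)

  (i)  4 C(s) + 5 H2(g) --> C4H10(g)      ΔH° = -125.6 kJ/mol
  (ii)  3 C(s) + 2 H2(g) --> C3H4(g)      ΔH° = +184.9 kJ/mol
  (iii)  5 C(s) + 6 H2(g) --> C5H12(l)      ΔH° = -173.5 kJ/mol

ΔH° = 292.1 kJ/mol

(i) × 2 (×2 to match 2 C4H10(g) in the target): (2)·(-125.6) = -251.2 kJ/mol
(ii) × 2 (×2 to match 2 C3H4(g) in the target): (2)·(+184.9) = +369.8 kJ/mol
(iii) reversed (C5H12(l) must end up as a reactant): +173.5 kJ/mol
ΔH° = (-251.2) + (+369.8) + (+173.5) = 292.1 kJ/mol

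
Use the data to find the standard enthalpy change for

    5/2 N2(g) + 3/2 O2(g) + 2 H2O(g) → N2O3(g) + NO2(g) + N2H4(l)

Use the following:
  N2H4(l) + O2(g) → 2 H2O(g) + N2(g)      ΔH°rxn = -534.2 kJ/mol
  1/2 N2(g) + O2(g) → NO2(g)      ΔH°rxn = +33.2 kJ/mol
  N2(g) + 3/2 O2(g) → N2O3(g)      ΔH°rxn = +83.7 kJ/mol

equation 1 reversed (reverse to put N2H4(l) on the product side): +534.2 kJ/mol
equation 2 as written (NO2(g) already on the product side): +33.2 kJ/mol
equation 3 as written (N2O3(g) already on the product side): +83.7 kJ/mol
Summing the manipulated equations, ΔH°rxn = (-1)·(-534.2) + (1)·(+33.2) + (1)·(+83.7) = 651.1 kJ/mol

ΔH°rxn = 651.1 kJ/mol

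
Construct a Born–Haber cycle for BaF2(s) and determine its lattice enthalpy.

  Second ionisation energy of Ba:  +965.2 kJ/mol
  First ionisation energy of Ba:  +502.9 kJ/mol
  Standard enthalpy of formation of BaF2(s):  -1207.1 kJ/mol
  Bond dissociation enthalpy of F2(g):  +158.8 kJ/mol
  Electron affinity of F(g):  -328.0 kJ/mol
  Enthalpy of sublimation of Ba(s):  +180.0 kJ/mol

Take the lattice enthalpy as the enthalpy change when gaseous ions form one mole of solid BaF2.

U = -2358.0 kJ/mol

ΔHf° = 1·ΔHsub + 1·(ΣIE) + 1·D(F2) + 2·EA + U
-1207.1 = 1·(+180.0) + 1·(+1468.1) + 1·(+158.8) + 2·(-328.0) + U
U = -1207.1 − (+1150.9) = -2358.0 kJ/mol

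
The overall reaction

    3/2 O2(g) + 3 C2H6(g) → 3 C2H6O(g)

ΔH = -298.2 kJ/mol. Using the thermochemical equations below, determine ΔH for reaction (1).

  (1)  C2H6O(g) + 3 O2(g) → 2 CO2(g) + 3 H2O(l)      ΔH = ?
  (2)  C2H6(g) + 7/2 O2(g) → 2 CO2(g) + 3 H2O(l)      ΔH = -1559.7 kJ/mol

ΔH = -1460.3 kJ/mol

(1) reversed and × 3 (reverse to put C2H6O(g) on the product side; scale by 3 for the 3 C2H6O(g)): contributes −3·x
(2) × 3 (scale by 3 for the 3 C2H6(g)): (3)·(-1559.7) = -4679.1 kJ/mol
-298.2 = (-4679.1) − 3·x
x = (-298.2 − (-4679.1)) / (-3) = -1460.3 kJ/mol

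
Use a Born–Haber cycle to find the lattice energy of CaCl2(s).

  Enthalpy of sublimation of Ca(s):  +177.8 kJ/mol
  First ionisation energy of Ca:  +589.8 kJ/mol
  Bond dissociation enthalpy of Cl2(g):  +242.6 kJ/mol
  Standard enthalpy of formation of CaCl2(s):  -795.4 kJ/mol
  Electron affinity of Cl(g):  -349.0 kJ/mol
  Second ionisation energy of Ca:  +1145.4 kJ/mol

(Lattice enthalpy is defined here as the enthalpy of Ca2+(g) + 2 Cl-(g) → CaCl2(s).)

ΔHf° = 1·ΔHsub + 1·(ΣIE) + 1·D(Cl2) + 2·EA + U
-795.4 = 1·(+177.8) + 1·(+1735.2) + 1·(+242.6) + 2·(-349.0) + U
U = -795.4 − (+1457.6) = -2253.0 kJ/mol

U = -2253.0 kJ/mol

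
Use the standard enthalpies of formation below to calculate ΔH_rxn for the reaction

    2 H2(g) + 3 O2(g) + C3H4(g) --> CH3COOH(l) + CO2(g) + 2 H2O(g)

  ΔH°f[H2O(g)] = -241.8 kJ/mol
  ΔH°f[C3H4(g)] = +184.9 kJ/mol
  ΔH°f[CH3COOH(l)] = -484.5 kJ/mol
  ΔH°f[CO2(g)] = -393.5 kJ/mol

ΔH_rxn = -1546.5 kJ/mol

ΔH°rxn = Σ nΔHf°(products) − Σ nΔHf°(reactants).
Products: 1·(-484.5) + 1·(-393.5) + 2·(-241.8) = -1361.6
Reactants: 2·(+0.0) + 3·(+0.0) + 1·(+184.9) = +184.9
ΔH_rxn = (-1361.6) − (+184.9) = -1546.5 kJ/mol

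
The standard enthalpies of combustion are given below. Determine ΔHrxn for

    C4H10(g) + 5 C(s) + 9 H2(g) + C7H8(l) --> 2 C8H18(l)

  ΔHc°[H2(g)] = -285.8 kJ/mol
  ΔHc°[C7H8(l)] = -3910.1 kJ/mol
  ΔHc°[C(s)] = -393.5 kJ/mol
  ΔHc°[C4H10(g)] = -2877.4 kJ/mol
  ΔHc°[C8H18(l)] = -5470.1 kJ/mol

ΔHrxn = -387.0 kJ/mol

Using ΔH = Σ nΔHc°(reactants) − Σ nΔHc°(products):
= [1·(-2877.4) + 5·(-393.5) + 9·(-285.8) + 1·(-3910.1)] − [2·(-5470.1)]
= -387.0 kJ/mol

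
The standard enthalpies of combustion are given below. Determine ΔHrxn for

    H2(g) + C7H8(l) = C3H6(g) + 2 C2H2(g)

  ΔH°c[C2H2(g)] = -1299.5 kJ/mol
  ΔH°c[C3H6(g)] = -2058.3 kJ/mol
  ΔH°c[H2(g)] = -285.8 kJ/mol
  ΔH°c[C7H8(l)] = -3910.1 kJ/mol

Using ΔH = Σ nΔHc°(reactants) − Σ nΔHc°(products):
= [1·(-285.8) + 1·(-3910.1)] − [1·(-2058.3) + 2·(-1299.5)]
= 461.4 kJ/mol

ΔHrxn = 461.4 kJ/mol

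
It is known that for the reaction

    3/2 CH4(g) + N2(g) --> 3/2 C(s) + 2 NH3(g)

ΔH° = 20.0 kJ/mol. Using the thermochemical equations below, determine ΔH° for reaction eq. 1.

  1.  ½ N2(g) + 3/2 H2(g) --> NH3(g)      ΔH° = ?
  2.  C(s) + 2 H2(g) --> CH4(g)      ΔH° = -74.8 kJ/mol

ΔH° = -46.1 kJ/mol

eq. 1 × 2: contributes 2·x
eq. 2 reversed and × 3/2: (-3/2)·(-74.8) = +112.2 kJ/mol
+20.0 = (+112.2) + 2·x
x = (+20.0 − (+112.2)) / (2) = -46.1 kJ/mol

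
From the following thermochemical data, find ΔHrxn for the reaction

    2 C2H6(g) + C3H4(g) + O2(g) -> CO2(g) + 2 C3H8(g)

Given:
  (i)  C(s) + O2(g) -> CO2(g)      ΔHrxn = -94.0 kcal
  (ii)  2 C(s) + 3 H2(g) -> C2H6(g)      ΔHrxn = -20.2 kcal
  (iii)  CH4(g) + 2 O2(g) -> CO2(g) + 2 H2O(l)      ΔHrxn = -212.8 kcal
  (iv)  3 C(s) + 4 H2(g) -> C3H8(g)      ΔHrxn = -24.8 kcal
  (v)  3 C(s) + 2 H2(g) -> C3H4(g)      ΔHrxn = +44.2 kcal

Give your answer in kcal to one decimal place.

ΔHrxn = -147.4 kcal

(i) as written: -94.0 kcal
(ii) reversed and × 2: (-2)·(-20.2) = +40.4 kcal
(iii): not needed.
(iv) × 2: (2)·(-24.8) = -49.6 kcal
(v) reversed: -44.2 kcal
Combining the equations, ΔHrxn = (1)·(-94.0) + (-2)·(-20.2) + (2)·(-24.8) + (-1)·(+44.2) = -147.4 kcal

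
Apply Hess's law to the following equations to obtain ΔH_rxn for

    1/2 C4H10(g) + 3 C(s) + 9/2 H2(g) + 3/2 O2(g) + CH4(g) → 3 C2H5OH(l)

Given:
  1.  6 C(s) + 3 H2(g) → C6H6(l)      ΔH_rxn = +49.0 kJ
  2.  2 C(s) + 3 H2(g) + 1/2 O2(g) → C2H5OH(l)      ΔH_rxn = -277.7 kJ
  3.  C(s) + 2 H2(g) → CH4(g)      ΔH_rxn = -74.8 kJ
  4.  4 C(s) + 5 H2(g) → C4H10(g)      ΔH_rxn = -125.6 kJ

ΔH_rxn = -695.5 kJ

eq. 1: not needed (C6H6(l) appears nowhere else).
eq. 2 × 3 (×3 to match 3 C2H5OH(l) in the target): (3)·(-277.7) = -833.1 kJ
eq. 3 reversed (CH4(g) must end up as a reactant): +74.8 kJ
eq. 4 reversed and × 1/2 (C4H10(g) must end up as a reactant; scale by 1/2 for the 1/2 C4H10(g)): (-1/2)·(-125.6) = +62.8 kJ
Summing the manipulated equations, ΔH_rxn = (-833.1) + (+74.8) + (+62.8) = -695.5 kJ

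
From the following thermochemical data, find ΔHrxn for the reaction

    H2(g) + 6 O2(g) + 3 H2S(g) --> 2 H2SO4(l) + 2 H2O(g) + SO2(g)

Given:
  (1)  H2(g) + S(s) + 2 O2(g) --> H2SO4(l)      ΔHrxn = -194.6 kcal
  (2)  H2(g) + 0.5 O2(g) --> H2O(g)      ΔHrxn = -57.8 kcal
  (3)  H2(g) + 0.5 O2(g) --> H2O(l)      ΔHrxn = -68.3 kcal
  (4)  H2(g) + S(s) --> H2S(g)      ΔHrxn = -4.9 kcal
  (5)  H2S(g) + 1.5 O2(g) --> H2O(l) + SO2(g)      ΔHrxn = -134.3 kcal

(1) × 2: (2)·(-194.6) = -389.2 kcal
(2) × 2: (2)·(-57.8) = -115.6 kcal
(3) reversed: +68.3 kcal
(4) reversed and × 2: (-2)·(-4.9) = +9.8 kcal
(5) as written: -134.3 kcal
Combining the equations, ΔHrxn = (-389.2) + (-115.6) + (+68.3) + (+9.8) + (-134.3) = -561.0 kcal

ΔHrxn = -561.0 kcal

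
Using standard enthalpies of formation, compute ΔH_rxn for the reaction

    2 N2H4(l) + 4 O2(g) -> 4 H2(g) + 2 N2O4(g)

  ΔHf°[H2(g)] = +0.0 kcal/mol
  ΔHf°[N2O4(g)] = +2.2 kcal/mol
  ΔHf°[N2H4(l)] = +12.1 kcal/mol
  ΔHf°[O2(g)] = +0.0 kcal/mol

Products: 4·(+0.0) + 2·(+2.2) = +4.4
Reactants: 2·(+12.1) + 4·(+0.0) = +24.2
ΔH_rxn = (+4.4) − (+24.2) = -19.8 kcal/mol

ΔH_rxn = -19.8 kcal/mol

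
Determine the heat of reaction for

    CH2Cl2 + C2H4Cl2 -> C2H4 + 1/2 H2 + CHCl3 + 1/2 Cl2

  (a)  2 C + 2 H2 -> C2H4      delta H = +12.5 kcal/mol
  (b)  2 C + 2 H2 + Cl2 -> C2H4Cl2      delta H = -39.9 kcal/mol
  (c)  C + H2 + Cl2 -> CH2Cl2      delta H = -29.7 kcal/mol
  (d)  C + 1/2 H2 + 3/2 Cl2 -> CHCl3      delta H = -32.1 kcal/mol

delta H = 50.0 kcal/mol

(a) as written: +12.5 kcal/mol
(b) reversed: +39.9 kcal/mol
(c) reversed: +29.7 kcal/mol
(d) as written: -32.1 kcal/mol
delta H = (+12.5) + (+39.9) + (+29.7) + (-32.1) = 50.0 kcal/mol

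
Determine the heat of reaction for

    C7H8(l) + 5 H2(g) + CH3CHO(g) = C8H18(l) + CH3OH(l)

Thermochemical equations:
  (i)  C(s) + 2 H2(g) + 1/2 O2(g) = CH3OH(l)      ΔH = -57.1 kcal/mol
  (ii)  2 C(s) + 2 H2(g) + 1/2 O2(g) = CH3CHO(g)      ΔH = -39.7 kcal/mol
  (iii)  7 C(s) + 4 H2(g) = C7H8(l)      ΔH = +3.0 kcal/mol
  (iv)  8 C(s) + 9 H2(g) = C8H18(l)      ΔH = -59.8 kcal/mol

(i) as written (CH3OH(l) already on the product side): -57.1 kcal/mol
(ii) reversed (CH3CHO(g) must end up as a reactant): +39.7 kcal/mol
(iii) reversed (reverse to put C7H8(l) on the reactant side): -3.0 kcal/mol
(iv) as written (C8H18(l) already on the product side): -59.8 kcal/mol
Combining the equations, ΔH = (-57.1) + (+39.7) + (-3.0) + (-59.8) = -80.2 kcal/mol

ΔH = -80.2 kcal/mol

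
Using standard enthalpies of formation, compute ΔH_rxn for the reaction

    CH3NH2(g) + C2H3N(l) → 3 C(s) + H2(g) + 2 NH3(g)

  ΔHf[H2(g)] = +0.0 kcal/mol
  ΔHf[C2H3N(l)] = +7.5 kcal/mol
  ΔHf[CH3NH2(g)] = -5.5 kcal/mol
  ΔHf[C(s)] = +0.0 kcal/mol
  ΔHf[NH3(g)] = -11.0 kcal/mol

Products: 3·(+0.0) + 1·(+0.0) + 2·(-11.0) = -22.0
Reactants: 1·(-5.5) + 1·(+7.5) = +2.0
ΔH_rxn = (-22.0) − (+2.0) = -24.0 kcal/mol

ΔH_rxn = -24.0 kcal/mol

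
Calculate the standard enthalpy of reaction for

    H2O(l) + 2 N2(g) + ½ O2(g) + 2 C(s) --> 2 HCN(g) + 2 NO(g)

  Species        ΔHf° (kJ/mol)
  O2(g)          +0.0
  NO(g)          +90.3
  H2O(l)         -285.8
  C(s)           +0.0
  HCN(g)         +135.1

Products: 2·(+135.1) + 2·(+90.3) = +450.8
Reactants: 1·(-285.8) + 2·(+0.0) + 1/2·(+0.0) + 2·(+0.0) = -285.8
ΔH_rxn = (+450.8) − (-285.8) = 736.6 kJ/mol

ΔH_rxn = 736.6 kJ/mol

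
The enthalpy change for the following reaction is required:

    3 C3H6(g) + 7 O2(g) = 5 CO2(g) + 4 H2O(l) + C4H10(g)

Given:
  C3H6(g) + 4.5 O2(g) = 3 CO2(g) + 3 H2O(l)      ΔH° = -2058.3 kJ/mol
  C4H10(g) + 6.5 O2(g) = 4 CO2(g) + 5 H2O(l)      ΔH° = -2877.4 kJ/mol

equation 1 × 3: (3)·(-2058.3) = -6174.9 kJ/mol
equation 2 reversed: +2877.4 kJ/mol
ΔH° = (3)·(-2058.3) + (-1)·(-2877.4) = -3297.5 kJ/mol

ΔH° = -3297.5 kJ/mol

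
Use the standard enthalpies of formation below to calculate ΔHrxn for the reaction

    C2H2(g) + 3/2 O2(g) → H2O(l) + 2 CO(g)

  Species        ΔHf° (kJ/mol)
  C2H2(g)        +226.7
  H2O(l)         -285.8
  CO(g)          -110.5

ΔHrxn = -733.5 kJ/mol

Products: 1·(-285.8) + 2·(-110.5) = -506.8
Reactants: 1·(+226.7) + 3/2·(+0.0) = +226.7
ΔHrxn = (-506.8) − (+226.7) = -733.5 kJ/mol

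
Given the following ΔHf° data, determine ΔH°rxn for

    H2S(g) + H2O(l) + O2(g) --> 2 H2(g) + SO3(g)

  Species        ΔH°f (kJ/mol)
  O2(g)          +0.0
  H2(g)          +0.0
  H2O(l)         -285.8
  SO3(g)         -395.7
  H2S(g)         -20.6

ΔH°rxn = Σ nΔHf°(products) − Σ nΔHf°(reactants).
Products: 2·(+0.0) + 1·(-395.7) = -395.7
Reactants: 1·(-20.6) + 1·(-285.8) + 1·(+0.0) = -306.4
ΔH°rxn = (-395.7) − (-306.4) = -89.3 kJ/mol

ΔH°rxn = -89.3 kJ/mol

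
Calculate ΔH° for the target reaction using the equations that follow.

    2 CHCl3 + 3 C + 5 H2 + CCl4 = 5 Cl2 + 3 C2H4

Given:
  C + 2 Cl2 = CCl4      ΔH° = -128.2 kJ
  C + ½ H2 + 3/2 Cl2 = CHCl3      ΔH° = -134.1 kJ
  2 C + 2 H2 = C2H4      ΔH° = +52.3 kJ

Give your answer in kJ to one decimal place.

ΔH° = 553.3 kJ

equation 1 reversed: +128.2 kJ
equation 2 reversed and × 2: (-2)·(-134.1) = +268.2 kJ
equation 3 × 3: (3)·(+52.3) = +156.9 kJ
Summing the manipulated equations, ΔH° = (+128.2) + (+268.2) + (+156.9) = 553.3 kJ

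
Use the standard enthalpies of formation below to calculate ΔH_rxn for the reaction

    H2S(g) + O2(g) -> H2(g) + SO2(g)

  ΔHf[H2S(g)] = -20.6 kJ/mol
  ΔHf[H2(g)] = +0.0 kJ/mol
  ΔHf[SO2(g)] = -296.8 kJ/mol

ΔH_rxn = -276.2 kJ/mol

Products: 1·(+0.0) + 1·(-296.8) = -296.8
Reactants: 1·(-20.6) + 1·(+0.0) = -20.6
ΔH_rxn = (-296.8) − (-20.6) = -276.2 kJ/mol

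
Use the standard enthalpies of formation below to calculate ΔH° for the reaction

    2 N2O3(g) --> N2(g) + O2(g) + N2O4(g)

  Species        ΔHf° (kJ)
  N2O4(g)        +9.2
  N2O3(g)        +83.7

Products: 1·(+0.0) + 1·(+0.0) + 1·(+9.2) = +9.2
Reactants: 2·(+83.7) = +167.4
ΔH° = (+9.2) − (+167.4) = -158.2 kJ

ΔH° = -158.2 kJ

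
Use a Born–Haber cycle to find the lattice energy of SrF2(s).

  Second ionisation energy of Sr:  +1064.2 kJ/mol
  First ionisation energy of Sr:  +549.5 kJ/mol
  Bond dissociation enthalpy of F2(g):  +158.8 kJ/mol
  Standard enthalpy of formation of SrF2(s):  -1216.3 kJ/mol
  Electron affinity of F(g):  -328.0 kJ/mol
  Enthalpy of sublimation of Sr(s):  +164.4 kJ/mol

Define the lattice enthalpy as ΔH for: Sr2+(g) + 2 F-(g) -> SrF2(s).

U = -2497.2 kJ/mol

ΔHf° = 1·ΔHsub + 1·(ΣIE) + 1·D(F2) + 2·EA + U
-1216.3 = 1·(+164.4) + 1·(+1613.7) + 1·(+158.8) + 2·(-328.0) + U
U = -1216.3 − (+1280.9) = -2497.2 kJ/mol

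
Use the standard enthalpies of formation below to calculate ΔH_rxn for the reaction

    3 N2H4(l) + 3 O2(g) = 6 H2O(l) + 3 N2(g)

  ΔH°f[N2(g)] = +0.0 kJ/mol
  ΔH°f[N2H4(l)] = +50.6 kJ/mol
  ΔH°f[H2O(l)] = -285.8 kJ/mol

ΔH_rxn = -1866.6 kJ/mol

Products: 6·(-285.8) + 3·(+0.0) = -1714.8
Reactants: 3·(+50.6) + 3·(+0.0) = +151.8
ΔH_rxn = (-1714.8) − (+151.8) = -1866.6 kJ/mol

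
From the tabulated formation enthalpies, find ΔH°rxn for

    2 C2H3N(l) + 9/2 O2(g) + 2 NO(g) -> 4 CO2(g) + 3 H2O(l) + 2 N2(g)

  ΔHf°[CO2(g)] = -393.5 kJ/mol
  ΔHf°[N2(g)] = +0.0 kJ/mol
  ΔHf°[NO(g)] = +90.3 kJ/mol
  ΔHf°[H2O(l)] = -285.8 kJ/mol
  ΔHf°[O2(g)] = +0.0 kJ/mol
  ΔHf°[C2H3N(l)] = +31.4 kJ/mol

ΔH°rxn = Σ nΔHf°(products) − Σ nΔHf°(reactants).
Products: 4·(-393.5) + 3·(-285.8) + 2·(+0.0) = -2431.4
Reactants: 2·(+31.4) + 9/2·(+0.0) + 2·(+90.3) = +243.4
ΔH°rxn = (-2431.4) − (+243.4) = -2674.8 kJ/mol

ΔH°rxn = -2674.8 kJ/mol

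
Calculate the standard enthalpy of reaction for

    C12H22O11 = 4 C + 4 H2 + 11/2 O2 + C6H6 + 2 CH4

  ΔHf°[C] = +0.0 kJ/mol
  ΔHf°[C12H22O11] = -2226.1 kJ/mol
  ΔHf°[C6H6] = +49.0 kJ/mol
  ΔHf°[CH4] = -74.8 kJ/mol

Products: 4·(+0.0) + 4·(+0.0) + 11/2·(+0.0) + 1·(+49.0) + 2·(-74.8) = -100.6
Reactants: 1·(-2226.1) = -2226.1
ΔHrxn = (-100.6) − (-2226.1) = 2125.5 kJ/mol

ΔHrxn = 2125.5 kJ/mol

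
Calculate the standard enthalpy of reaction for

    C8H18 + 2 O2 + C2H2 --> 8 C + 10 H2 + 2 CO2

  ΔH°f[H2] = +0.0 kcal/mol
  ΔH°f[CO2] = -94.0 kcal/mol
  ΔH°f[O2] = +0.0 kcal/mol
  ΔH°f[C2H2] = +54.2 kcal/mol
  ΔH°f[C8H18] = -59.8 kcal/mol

ΔH°rxn = -182.4 kcal/mol

Products: 8·(+0.0) + 10·(+0.0) + 2·(-94.0) = -188.0
Reactants: 1·(-59.8) + 2·(+0.0) + 1·(+54.2) = -5.6
ΔH°rxn = (-188.0) − (-5.6) = -182.4 kcal/mol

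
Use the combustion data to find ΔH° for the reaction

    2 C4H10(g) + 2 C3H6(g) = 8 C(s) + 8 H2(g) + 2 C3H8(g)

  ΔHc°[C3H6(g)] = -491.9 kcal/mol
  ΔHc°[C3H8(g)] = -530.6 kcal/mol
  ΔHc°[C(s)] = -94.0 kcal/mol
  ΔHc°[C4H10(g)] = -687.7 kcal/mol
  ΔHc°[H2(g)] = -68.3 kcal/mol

ΔH° = 0.4 kcal/mol

With combustion enthalpies, reactants minus products:
= [2·(-687.7) + 2·(-491.9)] − [8·(-94.0) + 8·(-68.3) + 2·(-530.6)]
= 0.4 kcal/mol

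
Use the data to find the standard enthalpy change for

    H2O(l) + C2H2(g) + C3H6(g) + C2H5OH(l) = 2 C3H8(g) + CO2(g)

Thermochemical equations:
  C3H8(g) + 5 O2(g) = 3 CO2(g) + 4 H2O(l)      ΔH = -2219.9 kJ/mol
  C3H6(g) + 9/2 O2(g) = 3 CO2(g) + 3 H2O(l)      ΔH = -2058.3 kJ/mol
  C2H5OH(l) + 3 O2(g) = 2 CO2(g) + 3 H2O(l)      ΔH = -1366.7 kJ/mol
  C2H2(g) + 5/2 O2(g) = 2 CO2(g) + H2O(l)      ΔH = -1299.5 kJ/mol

equation 1 reversed and × 2: (-2)·(-2219.9) = +4439.8 kJ/mol
equation 2 as written: -2058.3 kJ/mol
equation 3 as written: -1366.7 kJ/mol
equation 4 as written: -1299.5 kJ/mol
By Hess's law, ΔH = (+4439.8) + (-2058.3) + (-1366.7) + (-1299.5) = -284.7 kJ/mol

ΔH = -284.7 kJ/mol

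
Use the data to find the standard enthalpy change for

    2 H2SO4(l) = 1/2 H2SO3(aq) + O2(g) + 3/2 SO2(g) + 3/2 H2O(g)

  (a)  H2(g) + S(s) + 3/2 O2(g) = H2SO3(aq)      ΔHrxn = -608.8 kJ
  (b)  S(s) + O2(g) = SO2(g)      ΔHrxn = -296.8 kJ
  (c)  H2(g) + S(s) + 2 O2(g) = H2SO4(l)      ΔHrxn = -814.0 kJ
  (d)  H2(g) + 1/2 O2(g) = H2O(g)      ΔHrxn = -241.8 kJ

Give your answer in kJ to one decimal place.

ΔHrxn = 515.7 kJ

(a) × 1/2 (×1/2 to match 1/2 H2SO3(aq) in the target): (1/2)·(-608.8) = -304.4 kJ
(b) × 3/2 (scale by 3/2 for the 3/2 SO2(g)): (3/2)·(-296.8) = -445.2 kJ
(c) reversed and × 2 (H2SO4(l) must end up as a reactant; scale by 2 for the 2 H2SO4(l)): (-2)·(-814.0) = +1628.0 kJ
(d) × 3/2 (×3/2 to match 3/2 H2O(g) in the target): (3/2)·(-241.8) = -362.7 kJ
Summing the manipulated equations, ΔHrxn = (-304.4) + (-445.2) + (+1628.0) + (-362.7) = 515.7 kJ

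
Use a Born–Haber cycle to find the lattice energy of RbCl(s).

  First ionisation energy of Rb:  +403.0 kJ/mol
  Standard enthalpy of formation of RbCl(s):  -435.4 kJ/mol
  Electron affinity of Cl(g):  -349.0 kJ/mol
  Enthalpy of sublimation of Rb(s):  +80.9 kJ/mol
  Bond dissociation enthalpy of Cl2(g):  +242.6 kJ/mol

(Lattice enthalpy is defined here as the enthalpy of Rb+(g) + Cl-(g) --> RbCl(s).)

U = -691.6 kJ/mol

ΔHf° = 1·ΔHsub + 1·(ΣIE) + 1/2·D(Cl2) + 1·EA + U
-435.4 = 1·(+80.9) + 1·(+403.0) + 1/2·(+242.6) + 1·(-349.0) + U
U = -435.4 − (+256.2) = -691.6 kJ/mol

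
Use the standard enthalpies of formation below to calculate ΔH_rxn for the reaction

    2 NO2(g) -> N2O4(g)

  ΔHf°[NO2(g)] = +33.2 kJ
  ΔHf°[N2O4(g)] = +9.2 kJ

ΔH°rxn = Σ nΔHf°(products) − Σ nΔHf°(reactants).
Products: 1·(+9.2) = +9.2
Reactants: 2·(+33.2) = +66.4
ΔH_rxn = (+9.2) − (+66.4) = -57.2 kJ

ΔH_rxn = -57.2 kJ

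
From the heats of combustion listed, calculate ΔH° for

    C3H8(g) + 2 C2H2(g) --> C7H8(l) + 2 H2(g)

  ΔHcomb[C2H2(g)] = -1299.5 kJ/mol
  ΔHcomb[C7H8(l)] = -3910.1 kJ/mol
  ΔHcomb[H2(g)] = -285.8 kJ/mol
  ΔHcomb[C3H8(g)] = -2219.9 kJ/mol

ΔH° = -337.2 kJ/mol

Using ΔH = Σ nΔHc°(reactants) − Σ nΔHc°(products):
= [1·(-2219.9) + 2·(-1299.5)] − [1·(-3910.1) + 2·(-285.8)]
= -337.2 kJ/mol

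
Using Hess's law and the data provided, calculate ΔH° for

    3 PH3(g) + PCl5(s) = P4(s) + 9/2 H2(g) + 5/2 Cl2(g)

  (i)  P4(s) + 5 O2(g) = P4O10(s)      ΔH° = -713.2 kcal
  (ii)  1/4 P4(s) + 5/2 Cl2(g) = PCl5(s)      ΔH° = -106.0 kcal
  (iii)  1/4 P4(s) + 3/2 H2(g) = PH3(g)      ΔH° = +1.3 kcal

ΔH° = 102.1 kcal

(i): not needed (P4O10(s) appears nowhere else).
(ii) reversed (PCl5(s) must end up as a reactant): +106.0 kcal
(iii) reversed and × 3 (PH3(g) must end up as a reactant; ×3 to match 3 PH3(g) in the target): (-3)·(+1.3) = -3.9 kcal
By Hess's law, ΔH° = (-1)·(-106.0) + (-3)·(+1.3) = 102.1 kcal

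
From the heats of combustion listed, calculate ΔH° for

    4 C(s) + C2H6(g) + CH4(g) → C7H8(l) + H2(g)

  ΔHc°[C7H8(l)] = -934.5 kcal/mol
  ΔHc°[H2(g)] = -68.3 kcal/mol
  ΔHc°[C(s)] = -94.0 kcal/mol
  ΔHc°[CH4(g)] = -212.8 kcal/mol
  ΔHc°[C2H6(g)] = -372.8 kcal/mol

ΔH° = 41.2 kcal/mol

Using ΔH = Σ nΔHc°(reactants) − Σ nΔHc°(products):
= [4·(-94.0) + 1·(-372.8) + 1·(-212.8)] − [1·(-934.5) + 1·(-68.3)]
= 41.2 kcal/mol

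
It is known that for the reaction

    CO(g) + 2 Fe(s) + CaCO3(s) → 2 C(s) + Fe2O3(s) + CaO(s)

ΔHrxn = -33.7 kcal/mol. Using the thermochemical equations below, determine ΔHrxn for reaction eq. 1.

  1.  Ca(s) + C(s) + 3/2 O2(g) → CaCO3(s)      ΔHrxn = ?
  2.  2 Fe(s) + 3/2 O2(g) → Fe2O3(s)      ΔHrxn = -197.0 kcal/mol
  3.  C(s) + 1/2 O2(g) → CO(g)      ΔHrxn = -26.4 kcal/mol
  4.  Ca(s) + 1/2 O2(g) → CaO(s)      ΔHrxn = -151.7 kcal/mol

eq. 1 reversed (CaCO3(s) must end up as a reactant): contributes −x
eq. 2 as written (Fe2O3(s) already on the product side): -197.0 kcal/mol
eq. 3 reversed (CO(g) must end up as a reactant): +26.4 kcal/mol
eq. 4 as written (CaO(s) already on the product side): -151.7 kcal/mol
-33.7 = (-197.0) + (+26.4) + (-151.7) − x
x = (-33.7 − (-322.3)) / (-1) = -288.6 kcal/mol

ΔHrxn = -288.6 kcal/mol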